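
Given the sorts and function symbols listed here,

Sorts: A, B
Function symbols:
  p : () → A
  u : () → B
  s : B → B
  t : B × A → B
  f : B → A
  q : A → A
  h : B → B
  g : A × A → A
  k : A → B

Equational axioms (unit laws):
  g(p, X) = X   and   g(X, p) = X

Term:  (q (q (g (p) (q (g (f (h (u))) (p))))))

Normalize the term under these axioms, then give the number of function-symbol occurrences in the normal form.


1. (q (q (g (p) (q (g (f (h (u))) (p))))))  →  (q (q (q (g (f (h (u))) (p)))))
2. (q (q (q (g (f (h (u))) (p)))))  →  (q (q (q (f (h (u))))))
normal form: (q (q (q (f (h (u))))))

size = 6


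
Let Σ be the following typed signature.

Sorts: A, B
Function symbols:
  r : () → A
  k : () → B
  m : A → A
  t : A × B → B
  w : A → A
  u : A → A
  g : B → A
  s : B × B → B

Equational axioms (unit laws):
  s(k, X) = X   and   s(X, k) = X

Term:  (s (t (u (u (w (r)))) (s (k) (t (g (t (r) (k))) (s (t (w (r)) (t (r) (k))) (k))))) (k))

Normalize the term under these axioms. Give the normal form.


normal form = (t (u (u (w (r)))) (t (g (t (r) (k))) (t (w (r)) (t (r) (k)))))

1. (s (t (u (u (w (r)))) (s (k) (t (g (t (r) (k))) (s (t (w (r)) (t (r) (k))) (k))))) (k))  →  (t (u (u (w (r)))) (s (k) (t (g (t (r) (k))) (s (t (w (r)) (t (r) (k))) (k)))))
2. (t (u (u (w (r)))) (s (k) (t (g (t (r) (k))) (s (t (w (r)) (t (r) (k))) (k)))))  →  (t (u (u (w (r)))) (t (g (t (r) (k))) (s (t (w (r)) (t (r) (k))) (k))))
3. (t (u (u (w (r)))) (t (g (t (r) (k))) (s (t (w (r)) (t (r) (k))) (k))))  →  (t (u (u (w (r)))) (t (g (t (r) (k))) (t (w (r)) (t (r) (k)))))


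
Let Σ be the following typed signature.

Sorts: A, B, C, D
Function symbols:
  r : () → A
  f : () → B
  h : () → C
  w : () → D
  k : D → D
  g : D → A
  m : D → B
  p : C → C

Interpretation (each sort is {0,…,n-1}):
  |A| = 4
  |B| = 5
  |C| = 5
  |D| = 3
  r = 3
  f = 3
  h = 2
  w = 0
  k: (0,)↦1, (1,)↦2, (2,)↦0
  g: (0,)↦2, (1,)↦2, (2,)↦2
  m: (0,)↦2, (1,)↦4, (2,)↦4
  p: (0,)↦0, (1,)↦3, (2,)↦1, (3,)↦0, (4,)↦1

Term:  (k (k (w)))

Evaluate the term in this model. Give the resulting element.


  w = 0
  (k (w)) = k(0,) = 1
  (k (k (w))) = k(1,) = 2

value = 2


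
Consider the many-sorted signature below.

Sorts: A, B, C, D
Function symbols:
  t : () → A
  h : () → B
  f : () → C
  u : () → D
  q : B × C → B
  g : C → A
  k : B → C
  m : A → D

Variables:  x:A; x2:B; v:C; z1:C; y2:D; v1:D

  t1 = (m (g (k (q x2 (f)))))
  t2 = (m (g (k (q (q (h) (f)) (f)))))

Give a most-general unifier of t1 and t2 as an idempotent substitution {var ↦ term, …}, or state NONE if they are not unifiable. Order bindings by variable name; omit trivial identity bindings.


{x2 ↦ (q (h) (f))}


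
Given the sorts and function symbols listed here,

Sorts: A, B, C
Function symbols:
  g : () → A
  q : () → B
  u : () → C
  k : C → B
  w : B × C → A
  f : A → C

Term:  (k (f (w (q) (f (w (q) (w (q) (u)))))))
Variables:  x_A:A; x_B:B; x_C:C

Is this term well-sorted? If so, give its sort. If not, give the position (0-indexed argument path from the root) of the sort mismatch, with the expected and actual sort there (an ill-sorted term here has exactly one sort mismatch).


      (q) : B
          (q) : B
            (q) : B
            (u) : C
          (w (q) (u)) : A
        (w (q) (w (q) (u))) : ✗ arg 1 at [0, 0, 1, 0, 1] has sort A, expected C

ill-sorted at position [0, 0, 1, 0, 1]: expected C, got A


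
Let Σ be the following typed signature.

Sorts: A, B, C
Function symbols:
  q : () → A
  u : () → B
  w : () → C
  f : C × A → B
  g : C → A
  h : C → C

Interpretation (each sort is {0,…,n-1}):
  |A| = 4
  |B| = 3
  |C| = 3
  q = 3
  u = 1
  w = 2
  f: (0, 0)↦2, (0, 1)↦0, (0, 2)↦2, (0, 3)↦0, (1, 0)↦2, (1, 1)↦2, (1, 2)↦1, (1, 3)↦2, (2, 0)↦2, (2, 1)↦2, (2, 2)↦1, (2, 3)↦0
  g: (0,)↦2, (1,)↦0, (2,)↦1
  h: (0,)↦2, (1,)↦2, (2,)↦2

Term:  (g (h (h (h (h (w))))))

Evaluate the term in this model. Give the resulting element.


value = 1

  w = 2
  (h (w)) = h(2,) = 2
  (h (h (w))) = h(2,) = 2
  (h (h (h (w)))) = h(2,) = 2
  (h (h (h (h (w))))) = h(2,) = 2
  (g (h (h (h (h (w)))))) = g(2,) = 1


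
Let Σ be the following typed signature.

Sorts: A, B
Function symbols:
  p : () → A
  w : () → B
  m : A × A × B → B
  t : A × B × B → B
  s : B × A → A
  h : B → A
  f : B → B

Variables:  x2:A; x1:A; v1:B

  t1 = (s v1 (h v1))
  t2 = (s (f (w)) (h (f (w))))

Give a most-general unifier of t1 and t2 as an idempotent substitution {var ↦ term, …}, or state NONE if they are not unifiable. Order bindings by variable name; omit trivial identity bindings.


{v1 ↦ (f (w))}


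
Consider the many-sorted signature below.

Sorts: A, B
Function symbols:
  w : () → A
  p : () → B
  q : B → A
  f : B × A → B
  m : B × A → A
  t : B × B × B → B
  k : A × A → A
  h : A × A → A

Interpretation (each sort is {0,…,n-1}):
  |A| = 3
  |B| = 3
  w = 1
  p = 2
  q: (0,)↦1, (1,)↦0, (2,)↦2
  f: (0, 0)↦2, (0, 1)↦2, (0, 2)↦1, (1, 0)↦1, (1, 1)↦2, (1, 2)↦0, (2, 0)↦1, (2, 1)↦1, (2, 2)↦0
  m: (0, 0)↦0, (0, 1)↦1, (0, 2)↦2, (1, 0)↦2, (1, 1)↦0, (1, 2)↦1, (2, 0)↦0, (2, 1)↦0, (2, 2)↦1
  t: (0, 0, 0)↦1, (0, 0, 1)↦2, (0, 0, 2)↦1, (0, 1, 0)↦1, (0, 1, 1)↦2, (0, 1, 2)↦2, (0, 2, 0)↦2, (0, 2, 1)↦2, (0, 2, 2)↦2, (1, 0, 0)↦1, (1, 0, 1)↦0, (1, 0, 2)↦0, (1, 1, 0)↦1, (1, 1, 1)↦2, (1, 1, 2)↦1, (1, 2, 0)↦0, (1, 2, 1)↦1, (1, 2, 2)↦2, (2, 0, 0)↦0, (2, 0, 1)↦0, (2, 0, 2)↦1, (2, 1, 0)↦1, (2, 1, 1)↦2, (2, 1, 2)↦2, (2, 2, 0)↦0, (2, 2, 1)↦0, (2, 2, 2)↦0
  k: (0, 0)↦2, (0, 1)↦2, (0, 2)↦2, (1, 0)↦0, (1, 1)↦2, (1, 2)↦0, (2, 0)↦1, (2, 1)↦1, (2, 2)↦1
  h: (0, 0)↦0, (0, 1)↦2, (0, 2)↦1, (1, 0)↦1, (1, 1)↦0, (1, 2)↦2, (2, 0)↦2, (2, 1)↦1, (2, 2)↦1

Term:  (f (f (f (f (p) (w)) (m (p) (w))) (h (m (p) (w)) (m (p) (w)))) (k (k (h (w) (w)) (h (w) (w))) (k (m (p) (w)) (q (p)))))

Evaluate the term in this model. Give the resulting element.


  p = 2
  w = 1
  (f (p) (w)) = f(2, 1) = 1
  p = 2
  w = 1
  (m (p) (w)) = m(2, 1) = 0
  (f (f (p) (w)) (m (p) (w))) = f(1, 0) = 1
  p = 2
  w = 1
  (m (p) (w)) = m(2, 1) = 0
  p = 2
  w = 1
  (m (p) (w)) = m(2, 1) = 0
  (h (m (p) (w)) (m (p) (w))) = h(0, 0) = 0
  (f (f (f (p) (w)) (m (p) (w))) (h (m (p) (w)) (m (p) (w)))) = f(1, 0) = 1
  w = 1
  w = 1
  (h (w) (w)) = h(1, 1) = 0
  w = 1
  w = 1
  (h (w) (w)) = h(1, 1) = 0
  (k (h (w) (w)) (h (w) (w))) = k(0, 0) = 2
  p = 2
  w = 1
  (m (p) (w)) = m(2, 1) = 0
  p = 2
  (q (p)) = q(2,) = 2
  (k (m (p) (w)) (q (p))) = k(0, 2) = 2
  (k (k (h (w) (w)) (h (w) (w))) (k (m (p) (w)) (q (p)))) = k(2, 2) = 1
  (f (f (f (f (p) (w)) (m (p) (w))) (h (m (p) (w)) (m (p) (w)))) (k (k (h (w) (w)) (h (w) (w))) (k (m (p) (w)) (q (p))))) = f(1, 1) = 2

value = 2


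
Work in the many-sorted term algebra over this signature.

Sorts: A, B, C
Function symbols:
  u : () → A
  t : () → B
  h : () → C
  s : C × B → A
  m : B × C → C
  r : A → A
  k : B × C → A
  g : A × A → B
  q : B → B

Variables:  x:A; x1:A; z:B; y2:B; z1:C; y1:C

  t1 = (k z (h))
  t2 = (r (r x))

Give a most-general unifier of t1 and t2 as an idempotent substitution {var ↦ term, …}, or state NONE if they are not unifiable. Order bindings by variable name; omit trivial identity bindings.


head clash or occurs-check failure — not unifiable

NONE (not unifiable)


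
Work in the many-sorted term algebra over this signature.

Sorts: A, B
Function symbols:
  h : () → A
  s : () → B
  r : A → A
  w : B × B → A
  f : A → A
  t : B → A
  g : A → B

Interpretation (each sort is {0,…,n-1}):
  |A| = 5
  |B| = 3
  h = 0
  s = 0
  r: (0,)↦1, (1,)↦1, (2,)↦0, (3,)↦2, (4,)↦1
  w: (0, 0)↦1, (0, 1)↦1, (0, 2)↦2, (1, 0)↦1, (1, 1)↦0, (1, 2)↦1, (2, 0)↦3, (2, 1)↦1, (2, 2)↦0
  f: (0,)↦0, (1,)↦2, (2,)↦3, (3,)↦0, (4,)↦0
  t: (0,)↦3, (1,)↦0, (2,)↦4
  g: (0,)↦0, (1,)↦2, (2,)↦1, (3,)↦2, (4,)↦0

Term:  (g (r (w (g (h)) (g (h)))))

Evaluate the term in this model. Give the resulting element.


  h = 0
  (g (h)) = g(0,) = 0
  h = 0
  (g (h)) = g(0,) = 0
  (w (g (h)) (g (h))) = w(0, 0) = 1
  (r (w (g (h)) (g (h)))) = r(1,) = 1
  (g (r (w (g (h)) (g (h))))) = g(1,) = 2

value = 2


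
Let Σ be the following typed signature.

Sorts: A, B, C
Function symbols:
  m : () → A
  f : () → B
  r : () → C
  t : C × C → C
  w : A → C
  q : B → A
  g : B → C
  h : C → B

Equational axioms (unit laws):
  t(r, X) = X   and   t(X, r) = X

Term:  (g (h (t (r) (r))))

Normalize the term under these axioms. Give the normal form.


1. (g (h (t (r) (r))))  →  (g (h (r)))

normal form = (g (h (r)))


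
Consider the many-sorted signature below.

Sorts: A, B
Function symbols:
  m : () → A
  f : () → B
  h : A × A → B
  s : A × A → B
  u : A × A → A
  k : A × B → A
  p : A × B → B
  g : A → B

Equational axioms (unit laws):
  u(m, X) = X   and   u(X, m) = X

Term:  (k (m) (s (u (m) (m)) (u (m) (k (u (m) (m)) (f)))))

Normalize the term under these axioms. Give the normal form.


1. (k (m) (s (u (m) (m)) (u (m) (k (u (m) (m)) (f)))))  →  (k (m) (s (m) (u (m) (k (u (m) (m)) (f)))))
2. (k (m) (s (m) (u (m) (k (u (m) (m)) (f)))))  →  (k (m) (s (m) (k (u (m) (m)) (f))))
3. (k (m) (s (m) (k (u (m) (m)) (f))))  →  (k (m) (s (m) (k (m) (f))))

normal form = (k (m) (s (m) (k (m) (f))))


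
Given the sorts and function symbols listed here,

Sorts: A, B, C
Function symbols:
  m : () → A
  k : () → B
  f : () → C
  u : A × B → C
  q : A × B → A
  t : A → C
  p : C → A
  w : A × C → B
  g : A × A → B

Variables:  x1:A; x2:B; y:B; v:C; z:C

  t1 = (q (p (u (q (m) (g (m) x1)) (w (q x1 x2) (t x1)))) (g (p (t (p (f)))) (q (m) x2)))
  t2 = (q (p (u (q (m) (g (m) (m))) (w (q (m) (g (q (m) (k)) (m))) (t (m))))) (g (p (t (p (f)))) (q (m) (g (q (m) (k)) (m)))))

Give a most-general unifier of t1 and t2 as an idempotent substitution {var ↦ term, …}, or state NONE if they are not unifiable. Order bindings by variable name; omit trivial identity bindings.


{x1 ↦ (m), x2 ↦ (g (q (m) (k)) (m))}


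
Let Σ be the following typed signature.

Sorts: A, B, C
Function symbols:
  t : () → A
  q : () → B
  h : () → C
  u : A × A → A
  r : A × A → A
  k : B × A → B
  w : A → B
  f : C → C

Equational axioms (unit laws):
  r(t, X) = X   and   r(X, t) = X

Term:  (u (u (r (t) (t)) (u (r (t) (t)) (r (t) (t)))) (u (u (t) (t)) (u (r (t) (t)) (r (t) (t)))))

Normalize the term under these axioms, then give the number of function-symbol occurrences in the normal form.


size = 13

1. (u (u (r (t) (t)) (u (r (t) (t)) (r (t) (t)))) (u (u (t) (t)) (u (r (t) (t)) (r (t) (t)))))  →  (u (u (t) (u (r (t) (t)) (r (t) (t)))) (u (u (t) (t)) (u (r (t) (t)) (r (t) (t)))))
2. (u (u (t) (u (r (t) (t)) (r (t) (t)))) (u (u (t) (t)) (u (r (t) (t)) (r (t) (t)))))  →  (u (u (t) (u (t) (r (t) (t)))) (u (u (t) (t)) (u (r (t) (t)) (r (t) (t)))))
3. (u (u (t) (u (t) (r (t) (t)))) (u (u (t) (t)) (u (r (t) (t)) (r (t) (t)))))  →  (u (u (t) (u (t) (t))) (u (u (t) (t)) (u (r (t) (t)) (r (t) (t)))))
4. (u (u (t) (u (t) (t))) (u (u (t) (t)) (u (r (t) (t)) (r (t) (t)))))  →  (u (u (t) (u (t) (t))) (u (u (t) (t)) (u (t) (r (t) (t)))))
5. (u (u (t) (u (t) (t))) (u (u (t) (t)) (u (t) (r (t) (t)))))  →  (u (u (t) (u (t) (t))) (u (u (t) (t)) (u (t) (t))))
normal form: (u (u (t) (u (t) (t))) (u (u (t) (t)) (u (t) (t))))


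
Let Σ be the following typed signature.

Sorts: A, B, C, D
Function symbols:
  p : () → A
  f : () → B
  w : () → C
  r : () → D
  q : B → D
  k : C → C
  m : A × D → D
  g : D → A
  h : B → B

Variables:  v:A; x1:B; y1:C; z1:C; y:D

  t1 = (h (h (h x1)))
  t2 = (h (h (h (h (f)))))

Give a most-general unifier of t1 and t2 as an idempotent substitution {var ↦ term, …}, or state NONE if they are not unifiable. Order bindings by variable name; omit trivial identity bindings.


{x1 ↦ (h (f))}


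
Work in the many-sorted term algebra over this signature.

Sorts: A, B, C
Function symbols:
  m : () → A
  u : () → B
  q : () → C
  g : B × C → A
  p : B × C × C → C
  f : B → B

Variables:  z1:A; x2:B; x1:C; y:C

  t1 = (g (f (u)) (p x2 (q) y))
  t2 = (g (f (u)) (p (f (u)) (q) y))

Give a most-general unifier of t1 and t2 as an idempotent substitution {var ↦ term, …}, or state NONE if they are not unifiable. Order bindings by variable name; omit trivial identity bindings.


{x2 ↦ (f (u))}


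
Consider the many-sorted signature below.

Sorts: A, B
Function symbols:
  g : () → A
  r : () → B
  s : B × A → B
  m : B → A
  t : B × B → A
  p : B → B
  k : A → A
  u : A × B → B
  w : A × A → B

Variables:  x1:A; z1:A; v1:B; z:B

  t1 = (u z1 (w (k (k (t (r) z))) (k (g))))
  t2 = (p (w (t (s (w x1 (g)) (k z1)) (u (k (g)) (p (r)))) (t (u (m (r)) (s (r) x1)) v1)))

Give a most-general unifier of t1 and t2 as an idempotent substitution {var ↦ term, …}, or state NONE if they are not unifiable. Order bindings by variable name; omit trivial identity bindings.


NONE (not unifiable)

head clash or occurs-check failure — not unifiable


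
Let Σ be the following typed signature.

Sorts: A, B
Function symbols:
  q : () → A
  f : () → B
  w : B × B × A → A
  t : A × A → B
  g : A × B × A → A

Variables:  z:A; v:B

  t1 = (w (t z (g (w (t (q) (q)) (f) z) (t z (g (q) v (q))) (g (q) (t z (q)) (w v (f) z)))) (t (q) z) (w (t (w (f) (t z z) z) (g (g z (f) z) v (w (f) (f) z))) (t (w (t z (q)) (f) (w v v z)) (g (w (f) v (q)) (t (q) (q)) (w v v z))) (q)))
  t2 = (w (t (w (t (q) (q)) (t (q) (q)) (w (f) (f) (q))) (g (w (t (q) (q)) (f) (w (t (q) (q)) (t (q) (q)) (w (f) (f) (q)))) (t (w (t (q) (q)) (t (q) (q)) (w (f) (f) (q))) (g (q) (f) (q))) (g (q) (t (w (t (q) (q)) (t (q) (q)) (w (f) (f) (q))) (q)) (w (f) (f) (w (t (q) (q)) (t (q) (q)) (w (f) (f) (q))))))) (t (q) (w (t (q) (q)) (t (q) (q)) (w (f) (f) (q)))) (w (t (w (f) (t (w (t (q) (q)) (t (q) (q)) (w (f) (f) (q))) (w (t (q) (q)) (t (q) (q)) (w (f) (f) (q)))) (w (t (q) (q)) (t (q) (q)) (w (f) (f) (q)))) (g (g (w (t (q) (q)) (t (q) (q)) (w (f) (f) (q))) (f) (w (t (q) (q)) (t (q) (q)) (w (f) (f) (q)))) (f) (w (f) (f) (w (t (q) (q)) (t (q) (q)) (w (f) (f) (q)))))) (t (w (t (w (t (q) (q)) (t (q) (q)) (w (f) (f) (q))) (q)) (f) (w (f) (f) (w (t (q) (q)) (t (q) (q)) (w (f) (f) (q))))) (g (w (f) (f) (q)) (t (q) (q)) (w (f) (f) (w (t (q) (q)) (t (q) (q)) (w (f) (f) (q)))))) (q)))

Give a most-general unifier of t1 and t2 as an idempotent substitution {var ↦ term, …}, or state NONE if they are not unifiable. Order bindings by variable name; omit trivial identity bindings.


{v ↦ (f), z ↦ (w (t (q) (q)) (t (q) (q)) (w (f) (f) (q)))}


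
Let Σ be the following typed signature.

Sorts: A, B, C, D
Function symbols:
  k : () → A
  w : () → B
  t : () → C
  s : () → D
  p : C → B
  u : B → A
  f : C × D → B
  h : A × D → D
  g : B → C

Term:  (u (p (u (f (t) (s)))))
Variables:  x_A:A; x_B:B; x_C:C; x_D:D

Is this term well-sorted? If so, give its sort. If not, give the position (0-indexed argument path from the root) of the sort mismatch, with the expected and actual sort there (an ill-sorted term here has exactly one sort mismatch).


        (t) : C
        (s) : D
      (f (t) (s)) : B
    (u (f (t) (s))) : A
  (p (u (f (t) (s)))) : ✗ arg 0 at [0, 0] has sort A, expected C

ill-sorted at position [0, 0]: expected C, got A


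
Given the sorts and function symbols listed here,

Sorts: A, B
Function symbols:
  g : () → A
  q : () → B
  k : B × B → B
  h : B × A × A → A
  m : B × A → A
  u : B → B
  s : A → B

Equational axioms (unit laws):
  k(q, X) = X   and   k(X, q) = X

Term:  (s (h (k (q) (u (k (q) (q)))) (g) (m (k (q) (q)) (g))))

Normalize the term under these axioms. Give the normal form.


normal form = (s (h (u (q)) (g) (m (q) (g))))

1. (s (h (k (q) (u (k (q) (q)))) (g) (m (k (q) (q)) (g))))  →  (s (h (u (k (q) (q))) (g) (m (k (q) (q)) (g))))
2. (s (h (u (k (q) (q))) (g) (m (k (q) (q)) (g))))  →  (s (h (u (q)) (g) (m (k (q) (q)) (g))))
3. (s (h (u (q)) (g) (m (k (q) (q)) (g))))  →  (s (h (u (q)) (g) (m (q) (g))))


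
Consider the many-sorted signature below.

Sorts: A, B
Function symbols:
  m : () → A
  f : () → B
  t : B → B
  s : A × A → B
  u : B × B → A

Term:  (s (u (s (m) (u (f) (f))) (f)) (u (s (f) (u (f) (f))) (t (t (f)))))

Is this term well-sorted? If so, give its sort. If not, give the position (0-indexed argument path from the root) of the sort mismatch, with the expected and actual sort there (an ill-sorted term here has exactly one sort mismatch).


      (m) : A
        (f) : B
        (f) : B
      (u (f) (f)) : A
    (s (m) (u (f) (f))) : B
    (f) : B
  (u (s (m) (u (f) (f))) (f)) : A
      (f) : B
        (f) : B
        (f) : B
      (u (f) (f)) : A
    (s (f) (u (f) (f))) : ✗ arg 0 at [1, 0, 0] has sort B, expected A
        (f) : B
      (t (f)) : B
    (t (t (f))) : B

ill-sorted at position [1, 0, 0]: expected A, got B


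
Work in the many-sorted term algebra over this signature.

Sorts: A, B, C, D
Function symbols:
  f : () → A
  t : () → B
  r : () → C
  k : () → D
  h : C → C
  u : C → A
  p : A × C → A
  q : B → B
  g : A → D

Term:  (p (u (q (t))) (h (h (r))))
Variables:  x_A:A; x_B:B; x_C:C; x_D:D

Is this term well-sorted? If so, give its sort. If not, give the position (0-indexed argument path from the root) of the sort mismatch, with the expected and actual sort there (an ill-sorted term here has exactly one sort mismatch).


ill-sorted at position [0, 0]: expected C, got B

      (t) : B
    (q (t)) : B
  (u (q (t))) : ✗ arg 0 at [0, 0] has sort B, expected C
      (r) : C
    (h (r)) : C
  (h (h (r))) : C


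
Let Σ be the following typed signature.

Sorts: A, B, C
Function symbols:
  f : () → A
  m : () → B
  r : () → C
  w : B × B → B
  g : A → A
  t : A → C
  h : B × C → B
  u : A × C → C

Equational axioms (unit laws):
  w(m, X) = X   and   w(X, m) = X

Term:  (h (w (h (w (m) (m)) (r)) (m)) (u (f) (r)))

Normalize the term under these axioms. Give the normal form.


normal form = (h (h (m) (r)) (u (f) (r)))

1. (h (w (h (w (m) (m)) (r)) (m)) (u (f) (r)))  →  (h (h (w (m) (m)) (r)) (u (f) (r)))
2. (h (h (w (m) (m)) (r)) (u (f) (r)))  →  (h (h (m) (r)) (u (f) (r)))


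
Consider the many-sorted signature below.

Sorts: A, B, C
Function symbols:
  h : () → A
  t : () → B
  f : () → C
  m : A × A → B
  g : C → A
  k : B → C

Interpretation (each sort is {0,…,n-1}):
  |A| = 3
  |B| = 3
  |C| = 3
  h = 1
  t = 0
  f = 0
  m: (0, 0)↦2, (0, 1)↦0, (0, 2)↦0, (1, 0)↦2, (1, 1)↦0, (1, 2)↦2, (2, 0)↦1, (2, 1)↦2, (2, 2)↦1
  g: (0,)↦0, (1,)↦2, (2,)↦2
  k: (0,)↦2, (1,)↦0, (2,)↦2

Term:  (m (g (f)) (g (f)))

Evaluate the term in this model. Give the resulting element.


value = 2

  f = 0
  (g (f)) = g(0,) = 0
  f = 0
  (g (f)) = g(0,) = 0
  (m (g (f)) (g (f))) = m(0, 0) = 2


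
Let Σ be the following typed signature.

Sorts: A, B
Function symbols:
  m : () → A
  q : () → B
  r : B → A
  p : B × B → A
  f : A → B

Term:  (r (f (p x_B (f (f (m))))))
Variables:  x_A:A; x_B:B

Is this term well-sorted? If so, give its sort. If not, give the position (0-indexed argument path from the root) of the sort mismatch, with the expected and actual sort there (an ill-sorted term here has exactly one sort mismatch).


      x_B : B
          (m) : A
        (f (m)) : B
      (f (f (m))) : ✗ arg 0 at [0, 0, 1, 0] has sort B, expected A

ill-sorted at position [0, 0, 1, 0]: expected A, got B


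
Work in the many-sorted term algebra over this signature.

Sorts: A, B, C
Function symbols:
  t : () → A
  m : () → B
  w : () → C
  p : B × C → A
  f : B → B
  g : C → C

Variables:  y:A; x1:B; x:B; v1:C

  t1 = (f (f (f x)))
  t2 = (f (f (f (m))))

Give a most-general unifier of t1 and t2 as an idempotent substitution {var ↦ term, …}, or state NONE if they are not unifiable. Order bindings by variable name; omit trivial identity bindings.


{x ↦ (m)}


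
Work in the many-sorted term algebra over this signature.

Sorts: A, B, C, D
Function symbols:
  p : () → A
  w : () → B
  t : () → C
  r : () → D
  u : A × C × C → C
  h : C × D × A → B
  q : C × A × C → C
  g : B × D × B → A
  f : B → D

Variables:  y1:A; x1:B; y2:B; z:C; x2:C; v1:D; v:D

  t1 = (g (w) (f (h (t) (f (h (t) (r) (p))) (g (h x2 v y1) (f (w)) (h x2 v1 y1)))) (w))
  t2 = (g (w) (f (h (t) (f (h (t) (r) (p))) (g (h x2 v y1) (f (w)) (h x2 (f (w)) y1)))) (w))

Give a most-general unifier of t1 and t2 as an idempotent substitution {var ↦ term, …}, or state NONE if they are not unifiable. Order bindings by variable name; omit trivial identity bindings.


{v1 ↦ (f (w))}


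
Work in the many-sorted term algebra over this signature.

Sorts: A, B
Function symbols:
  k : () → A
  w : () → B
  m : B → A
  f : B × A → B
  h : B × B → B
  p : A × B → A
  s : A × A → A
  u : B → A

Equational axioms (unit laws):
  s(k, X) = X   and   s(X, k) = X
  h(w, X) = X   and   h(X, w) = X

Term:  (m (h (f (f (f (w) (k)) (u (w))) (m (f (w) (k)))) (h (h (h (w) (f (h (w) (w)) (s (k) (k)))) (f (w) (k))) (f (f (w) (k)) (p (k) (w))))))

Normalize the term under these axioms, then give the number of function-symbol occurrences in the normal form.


1. (m (h (f (f (f (w) (k)) (u (w))) (m (f (w) (k)))) (h (h (h (w) (f (h (w) (w)) (s (k) (k)))) (f (w) (k))) (f (f (w) (k)) (p (k) (w))))))  →  (m (h (f (f (f (w) (k)) (u (w))) (m (f (w) (k)))) (h (h (f (h (w) (w)) (s (k) (k))) (f (w) (k))) (f (f (w) (k)) (p (k) (w))))))
2. (m (h (f (f (f (w) (k)) (u (w))) (m (f (w) (k)))) (h (h (f (h (w) (w)) (s (k) (k))) (f (w) (k))) (f (f (w) (k)) (p (k) (w))))))  →  (m (h (f (f (f (w) (k)) (u (w))) (m (f (w) (k)))) (h (h (f (w) (s (k) (k))) (f (w) (k))) (f (f (w) (k)) (p (k) (w))))))
3. (m (h (f (f (f (w) (k)) (u (w))) (m (f (w) (k)))) (h (h (f (w) (s (k) (k))) (f (w) (k))) (f (f (w) (k)) (p (k) (w))))))  →  (m (h (f (f (f (w) (k)) (u (w))) (m (f (w) (k)))) (h (h (f (w) (k)) (f (w) (k))) (f (f (w) (k)) (p (k) (w))))))
normal form: (m (h (f (f (f (w) (k)) (u (w))) (m (f (w) (k)))) (h (h (f (w) (k)) (f (w) (k))) (f (f (w) (k)) (p (k) (w))))))

size = 28


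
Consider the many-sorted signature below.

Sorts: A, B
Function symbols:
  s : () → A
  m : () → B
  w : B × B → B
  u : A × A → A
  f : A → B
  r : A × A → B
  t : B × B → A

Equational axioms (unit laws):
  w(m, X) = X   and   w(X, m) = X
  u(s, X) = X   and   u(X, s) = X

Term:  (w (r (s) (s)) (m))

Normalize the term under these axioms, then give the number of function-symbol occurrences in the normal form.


1. (w (r (s) (s)) (m))  →  (r (s) (s))
normal form: (r (s) (s))

size = 3


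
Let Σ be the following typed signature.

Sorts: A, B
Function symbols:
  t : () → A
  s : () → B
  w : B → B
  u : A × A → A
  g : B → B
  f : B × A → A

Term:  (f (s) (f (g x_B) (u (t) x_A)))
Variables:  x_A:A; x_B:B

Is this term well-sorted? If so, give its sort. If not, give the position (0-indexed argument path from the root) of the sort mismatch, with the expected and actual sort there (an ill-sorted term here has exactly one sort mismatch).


well-sorted; sort = A

  (s) : B
      x_B : B
    (g x_B) : B
      (t) : A
      x_A : A
    (u (t) x_A) : A
  (f (g x_B) (u (t) x_A)) : A
(f (s) (f (g x_B) (u (t) x_A))) : A


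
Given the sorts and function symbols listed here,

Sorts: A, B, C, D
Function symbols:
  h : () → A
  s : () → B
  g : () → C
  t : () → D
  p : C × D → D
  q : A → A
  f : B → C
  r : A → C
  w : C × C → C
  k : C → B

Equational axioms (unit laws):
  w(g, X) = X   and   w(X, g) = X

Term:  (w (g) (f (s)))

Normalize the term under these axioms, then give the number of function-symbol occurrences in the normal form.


size = 2

1. (w (g) (f (s)))  →  (f (s))
normal form: (f (s))


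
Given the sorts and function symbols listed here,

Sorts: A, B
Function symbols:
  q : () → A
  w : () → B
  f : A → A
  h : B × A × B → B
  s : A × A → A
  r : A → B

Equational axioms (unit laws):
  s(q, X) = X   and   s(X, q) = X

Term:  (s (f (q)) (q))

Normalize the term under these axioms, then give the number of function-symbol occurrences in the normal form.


1. (s (f (q)) (q))  →  (f (q))
normal form: (f (q))

size = 2


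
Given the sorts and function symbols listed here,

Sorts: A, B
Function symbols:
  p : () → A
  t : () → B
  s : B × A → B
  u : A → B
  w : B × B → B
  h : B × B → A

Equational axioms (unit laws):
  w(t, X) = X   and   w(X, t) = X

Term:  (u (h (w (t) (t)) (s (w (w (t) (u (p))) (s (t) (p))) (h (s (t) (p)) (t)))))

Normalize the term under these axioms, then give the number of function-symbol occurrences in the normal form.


1. (u (h (w (t) (t)) (s (w (w (t) (u (p))) (s (t) (p))) (h (s (t) (p)) (t)))))  →  (u (h (t) (s (w (w (t) (u (p))) (s (t) (p))) (h (s (t) (p)) (t)))))
2. (u (h (t) (s (w (w (t) (u (p))) (s (t) (p))) (h (s (t) (p)) (t)))))  →  (u (h (t) (s (w (u (p)) (s (t) (p))) (h (s (t) (p)) (t)))))
normal form: (u (h (t) (s (w (u (p)) (s (t) (p))) (h (s (t) (p)) (t)))))

size = 15


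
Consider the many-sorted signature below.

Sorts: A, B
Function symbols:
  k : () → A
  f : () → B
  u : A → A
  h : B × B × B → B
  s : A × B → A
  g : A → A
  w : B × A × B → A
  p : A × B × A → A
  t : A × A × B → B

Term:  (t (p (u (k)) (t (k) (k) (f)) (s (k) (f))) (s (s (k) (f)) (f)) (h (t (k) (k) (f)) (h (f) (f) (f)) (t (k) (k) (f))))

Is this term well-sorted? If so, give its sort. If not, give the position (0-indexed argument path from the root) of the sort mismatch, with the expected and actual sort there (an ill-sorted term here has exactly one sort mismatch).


      (k) : A
    (u (k)) : A
      (k) : A
      (k) : A
      (f) : B
    (t (k) (k) (f)) : B
      (k) : A
      (f) : B
    (s (k) (f)) : A
  (p (u (k)) (t (k) (k) (f)) (s (k) (f))) : A
      (k) : A
      (f) : B
    (s (k) (f)) : A
    (f) : B
  (s (s (k) (f)) (f)) : A
      (k) : A
      (k) : A
      (f) : B
    (t (k) (k) (f)) : B
      (f) : B
      (f) : B
      (f) : B
    (h (f) (f) (f)) : B
      (k) : A
      (k) : A
      (f) : B
    (t (k) (k) (f)) : B
  (h (t (k) (k) (f)) (h (f) (f) (f)) (t (k) (k) (f))) : B
(t (p (u (k)) (t (k) (k) (f)) (s (k) (f))) (s (s (k) (f)) (f)) (h (t (k) (k) (f)) (h (f) (f) (f)) (t (k) (k) (f)))) : B

well-sorted; sort = B


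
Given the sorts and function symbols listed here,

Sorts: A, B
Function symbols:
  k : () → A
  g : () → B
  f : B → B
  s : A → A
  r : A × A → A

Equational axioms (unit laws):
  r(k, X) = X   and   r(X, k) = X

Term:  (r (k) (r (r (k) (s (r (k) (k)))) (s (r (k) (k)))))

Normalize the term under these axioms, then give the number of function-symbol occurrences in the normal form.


1. (r (k) (r (r (k) (s (r (k) (k)))) (s (r (k) (k)))))  →  (r (r (k) (s (r (k) (k)))) (s (r (k) (k))))
2. (r (r (k) (s (r (k) (k)))) (s (r (k) (k))))  →  (r (s (r (k) (k))) (s (r (k) (k))))
3. (r (s (r (k) (k))) (s (r (k) (k))))  →  (r (s (k)) (s (r (k) (k))))
4. (r (s (k)) (s (r (k) (k))))  →  (r (s (k)) (s (k)))
normal form: (r (s (k)) (s (k)))

size = 5


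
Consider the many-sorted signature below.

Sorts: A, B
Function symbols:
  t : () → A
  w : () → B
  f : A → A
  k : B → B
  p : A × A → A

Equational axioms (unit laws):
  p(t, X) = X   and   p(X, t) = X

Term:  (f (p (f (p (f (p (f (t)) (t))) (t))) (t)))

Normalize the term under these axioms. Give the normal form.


1. (f (p (f (p (f (p (f (t)) (t))) (t))) (t)))  →  (f (f (p (f (p (f (t)) (t))) (t))))
2. (f (f (p (f (p (f (t)) (t))) (t))))  →  (f (f (f (p (f (t)) (t)))))
3. (f (f (f (p (f (t)) (t)))))  →  (f (f (f (f (t)))))

normal form = (f (f (f (f (t)))))


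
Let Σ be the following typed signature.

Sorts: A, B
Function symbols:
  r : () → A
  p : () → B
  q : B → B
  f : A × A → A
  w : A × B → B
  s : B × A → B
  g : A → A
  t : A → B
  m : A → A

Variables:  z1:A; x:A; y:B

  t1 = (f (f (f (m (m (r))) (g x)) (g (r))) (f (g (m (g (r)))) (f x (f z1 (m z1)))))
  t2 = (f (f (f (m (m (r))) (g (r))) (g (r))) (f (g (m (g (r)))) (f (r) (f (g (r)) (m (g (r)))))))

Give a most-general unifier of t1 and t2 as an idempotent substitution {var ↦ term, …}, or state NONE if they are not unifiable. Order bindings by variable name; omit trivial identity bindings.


{x ↦ (r), z1 ↦ (g (r))}


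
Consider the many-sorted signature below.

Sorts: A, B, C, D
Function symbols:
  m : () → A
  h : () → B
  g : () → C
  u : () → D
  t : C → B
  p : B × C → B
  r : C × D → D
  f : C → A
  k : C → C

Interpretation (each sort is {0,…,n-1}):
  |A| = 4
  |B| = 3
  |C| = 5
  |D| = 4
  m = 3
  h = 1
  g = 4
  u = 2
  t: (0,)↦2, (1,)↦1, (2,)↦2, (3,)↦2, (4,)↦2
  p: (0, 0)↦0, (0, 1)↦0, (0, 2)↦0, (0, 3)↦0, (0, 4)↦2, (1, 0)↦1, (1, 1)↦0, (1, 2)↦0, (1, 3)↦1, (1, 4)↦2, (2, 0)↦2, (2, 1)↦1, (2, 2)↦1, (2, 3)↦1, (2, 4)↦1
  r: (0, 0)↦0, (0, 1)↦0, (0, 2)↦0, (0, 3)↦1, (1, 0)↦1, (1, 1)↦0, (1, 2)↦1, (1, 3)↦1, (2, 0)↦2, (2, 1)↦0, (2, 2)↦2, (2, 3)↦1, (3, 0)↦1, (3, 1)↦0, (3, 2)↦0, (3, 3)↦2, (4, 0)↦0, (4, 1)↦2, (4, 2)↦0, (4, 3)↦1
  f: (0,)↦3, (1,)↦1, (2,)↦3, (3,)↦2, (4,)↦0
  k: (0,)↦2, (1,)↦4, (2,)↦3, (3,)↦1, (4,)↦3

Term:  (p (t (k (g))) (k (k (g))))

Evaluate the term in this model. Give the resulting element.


value = 1

  g = 4
  (k (g)) = k(4,) = 3
  (t (k (g))) = t(3,) = 2
  g = 4
  (k (g)) = k(4,) = 3
  (k (k (g))) = k(3,) = 1
  (p (t (k (g))) (k (k (g)))) = p(2, 1) = 1


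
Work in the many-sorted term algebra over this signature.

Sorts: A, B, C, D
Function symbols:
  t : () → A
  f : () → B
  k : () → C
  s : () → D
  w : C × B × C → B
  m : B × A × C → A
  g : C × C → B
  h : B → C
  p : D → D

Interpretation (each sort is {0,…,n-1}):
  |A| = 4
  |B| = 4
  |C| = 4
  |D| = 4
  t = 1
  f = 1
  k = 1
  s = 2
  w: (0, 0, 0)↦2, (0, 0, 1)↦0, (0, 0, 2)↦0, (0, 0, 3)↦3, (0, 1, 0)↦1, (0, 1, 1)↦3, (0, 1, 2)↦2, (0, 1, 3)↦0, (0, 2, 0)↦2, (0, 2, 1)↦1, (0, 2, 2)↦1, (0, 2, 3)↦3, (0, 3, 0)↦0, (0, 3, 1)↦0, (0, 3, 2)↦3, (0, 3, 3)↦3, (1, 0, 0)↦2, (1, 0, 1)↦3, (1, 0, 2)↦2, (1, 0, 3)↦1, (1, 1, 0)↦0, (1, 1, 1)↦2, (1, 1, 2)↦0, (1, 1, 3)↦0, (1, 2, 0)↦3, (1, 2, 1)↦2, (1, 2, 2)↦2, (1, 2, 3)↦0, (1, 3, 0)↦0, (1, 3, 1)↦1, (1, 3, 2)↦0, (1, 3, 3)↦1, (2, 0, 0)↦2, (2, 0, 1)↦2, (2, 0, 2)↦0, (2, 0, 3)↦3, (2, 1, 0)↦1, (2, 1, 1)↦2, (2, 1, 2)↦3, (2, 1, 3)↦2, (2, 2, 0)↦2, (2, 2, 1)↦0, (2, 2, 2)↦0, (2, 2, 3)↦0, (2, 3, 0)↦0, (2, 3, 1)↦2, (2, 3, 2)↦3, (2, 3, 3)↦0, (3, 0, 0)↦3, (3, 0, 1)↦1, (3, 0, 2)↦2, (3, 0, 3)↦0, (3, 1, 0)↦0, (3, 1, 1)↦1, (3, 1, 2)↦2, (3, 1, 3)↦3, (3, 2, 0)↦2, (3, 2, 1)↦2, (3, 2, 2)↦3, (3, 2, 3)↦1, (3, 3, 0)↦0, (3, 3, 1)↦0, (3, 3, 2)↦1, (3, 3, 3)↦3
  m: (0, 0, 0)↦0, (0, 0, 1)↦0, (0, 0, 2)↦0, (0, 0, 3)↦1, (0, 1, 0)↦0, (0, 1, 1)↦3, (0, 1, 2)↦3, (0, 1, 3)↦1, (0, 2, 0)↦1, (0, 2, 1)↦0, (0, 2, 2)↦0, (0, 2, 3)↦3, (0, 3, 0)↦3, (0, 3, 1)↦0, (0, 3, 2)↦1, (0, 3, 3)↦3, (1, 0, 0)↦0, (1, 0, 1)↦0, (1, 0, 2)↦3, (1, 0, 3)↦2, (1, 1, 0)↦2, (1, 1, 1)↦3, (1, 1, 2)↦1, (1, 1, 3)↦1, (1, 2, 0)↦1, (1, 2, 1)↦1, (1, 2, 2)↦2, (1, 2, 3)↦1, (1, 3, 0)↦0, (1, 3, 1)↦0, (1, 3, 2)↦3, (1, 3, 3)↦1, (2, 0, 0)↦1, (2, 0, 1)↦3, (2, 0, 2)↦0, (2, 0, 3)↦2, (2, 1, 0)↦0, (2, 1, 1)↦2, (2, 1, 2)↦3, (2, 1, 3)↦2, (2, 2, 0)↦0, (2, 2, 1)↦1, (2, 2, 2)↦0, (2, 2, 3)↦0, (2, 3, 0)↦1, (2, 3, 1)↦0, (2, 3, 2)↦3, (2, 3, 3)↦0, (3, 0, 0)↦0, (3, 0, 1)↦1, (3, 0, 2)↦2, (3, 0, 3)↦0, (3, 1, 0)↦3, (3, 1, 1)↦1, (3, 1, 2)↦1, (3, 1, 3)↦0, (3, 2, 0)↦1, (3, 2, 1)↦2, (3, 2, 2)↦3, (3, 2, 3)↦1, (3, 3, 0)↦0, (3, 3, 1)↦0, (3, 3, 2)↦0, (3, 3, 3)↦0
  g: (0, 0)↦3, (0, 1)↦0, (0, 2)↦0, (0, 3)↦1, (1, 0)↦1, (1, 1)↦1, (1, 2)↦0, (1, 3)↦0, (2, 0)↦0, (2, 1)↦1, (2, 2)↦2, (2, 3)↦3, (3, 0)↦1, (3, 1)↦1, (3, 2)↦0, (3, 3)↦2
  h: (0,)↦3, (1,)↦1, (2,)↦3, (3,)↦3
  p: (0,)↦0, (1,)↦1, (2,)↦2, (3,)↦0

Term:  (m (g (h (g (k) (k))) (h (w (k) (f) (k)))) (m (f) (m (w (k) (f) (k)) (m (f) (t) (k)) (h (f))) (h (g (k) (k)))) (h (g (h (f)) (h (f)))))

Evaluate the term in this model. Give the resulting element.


value = 0

  k = 1
  k = 1
  (g (k) (k)) = g(1, 1) = 1
  (h (g (k) (k))) = h(1,) = 1
  k = 1
  f = 1
  k = 1
  (w (k) (f) (k)) = w(1, 1, 1) = 2
  (h (w (k) (f) (k))) = h(2,) = 3
  (g (h (g (k) (k))) (h (w (k) (f) (k)))) = g(1, 3) = 0
  f = 1
  k = 1
  f = 1
  k = 1
  (w (k) (f) (k)) = w(1, 1, 1) = 2
  f = 1
  t = 1
  k = 1
  (m (f) (t) (k)) = m(1, 1, 1) = 3
  f = 1
  (h (f)) = h(1,) = 1
  (m (w (k) (f) (k)) (m (f) (t) (k)) (h (f))) = m(2, 3, 1) = 0
  k = 1
  k = 1
  (g (k) (k)) = g(1, 1) = 1
  (h (g (k) (k))) = h(1,) = 1
  (m (f) (m (w (k) (f) (k)) (m (f) (t) (k)) (h (f))) (h (g (k) (k)))) = m(1, 0, 1) = 0
  f = 1
  (h (f)) = h(1,) = 1
  f = 1
  (h (f)) = h(1,) = 1
  (g (h (f)) (h (f))) = g(1, 1) = 1
  (h (g (h (f)) (h (f)))) = h(1,) = 1
  (m (g (h (g (k) (k))) (h (w (k) (f) (k)))) (m (f) (m (w (k) (f) (k)) (m (f) (t) (k)) (h (f))) (h (g (k) (k)))) (h (g (h (f)) (h (f))))) = m(0, 0, 1) = 0


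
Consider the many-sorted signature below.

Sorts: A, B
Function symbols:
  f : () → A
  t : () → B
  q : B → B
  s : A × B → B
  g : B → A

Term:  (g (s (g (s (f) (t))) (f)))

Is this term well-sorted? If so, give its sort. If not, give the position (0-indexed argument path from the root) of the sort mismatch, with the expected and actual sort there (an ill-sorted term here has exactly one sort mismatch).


        (f) : A
        (t) : B
      (s (f) (t)) : B
    (g (s (f) (t))) : A
    (f) : A
  (s (g (s (f) (t))) (f)) : ✗ arg 1 at [0, 1] has sort A, expected B

ill-sorted at position [0, 1]: expected B, got A


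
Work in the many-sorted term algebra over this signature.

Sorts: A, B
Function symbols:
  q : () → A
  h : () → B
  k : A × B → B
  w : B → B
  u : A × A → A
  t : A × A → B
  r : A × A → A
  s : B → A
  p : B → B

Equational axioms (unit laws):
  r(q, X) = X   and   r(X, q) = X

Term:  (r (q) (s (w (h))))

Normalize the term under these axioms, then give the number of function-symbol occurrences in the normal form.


size = 3

1. (r (q) (s (w (h))))  →  (s (w (h)))
normal form: (s (w (h)))


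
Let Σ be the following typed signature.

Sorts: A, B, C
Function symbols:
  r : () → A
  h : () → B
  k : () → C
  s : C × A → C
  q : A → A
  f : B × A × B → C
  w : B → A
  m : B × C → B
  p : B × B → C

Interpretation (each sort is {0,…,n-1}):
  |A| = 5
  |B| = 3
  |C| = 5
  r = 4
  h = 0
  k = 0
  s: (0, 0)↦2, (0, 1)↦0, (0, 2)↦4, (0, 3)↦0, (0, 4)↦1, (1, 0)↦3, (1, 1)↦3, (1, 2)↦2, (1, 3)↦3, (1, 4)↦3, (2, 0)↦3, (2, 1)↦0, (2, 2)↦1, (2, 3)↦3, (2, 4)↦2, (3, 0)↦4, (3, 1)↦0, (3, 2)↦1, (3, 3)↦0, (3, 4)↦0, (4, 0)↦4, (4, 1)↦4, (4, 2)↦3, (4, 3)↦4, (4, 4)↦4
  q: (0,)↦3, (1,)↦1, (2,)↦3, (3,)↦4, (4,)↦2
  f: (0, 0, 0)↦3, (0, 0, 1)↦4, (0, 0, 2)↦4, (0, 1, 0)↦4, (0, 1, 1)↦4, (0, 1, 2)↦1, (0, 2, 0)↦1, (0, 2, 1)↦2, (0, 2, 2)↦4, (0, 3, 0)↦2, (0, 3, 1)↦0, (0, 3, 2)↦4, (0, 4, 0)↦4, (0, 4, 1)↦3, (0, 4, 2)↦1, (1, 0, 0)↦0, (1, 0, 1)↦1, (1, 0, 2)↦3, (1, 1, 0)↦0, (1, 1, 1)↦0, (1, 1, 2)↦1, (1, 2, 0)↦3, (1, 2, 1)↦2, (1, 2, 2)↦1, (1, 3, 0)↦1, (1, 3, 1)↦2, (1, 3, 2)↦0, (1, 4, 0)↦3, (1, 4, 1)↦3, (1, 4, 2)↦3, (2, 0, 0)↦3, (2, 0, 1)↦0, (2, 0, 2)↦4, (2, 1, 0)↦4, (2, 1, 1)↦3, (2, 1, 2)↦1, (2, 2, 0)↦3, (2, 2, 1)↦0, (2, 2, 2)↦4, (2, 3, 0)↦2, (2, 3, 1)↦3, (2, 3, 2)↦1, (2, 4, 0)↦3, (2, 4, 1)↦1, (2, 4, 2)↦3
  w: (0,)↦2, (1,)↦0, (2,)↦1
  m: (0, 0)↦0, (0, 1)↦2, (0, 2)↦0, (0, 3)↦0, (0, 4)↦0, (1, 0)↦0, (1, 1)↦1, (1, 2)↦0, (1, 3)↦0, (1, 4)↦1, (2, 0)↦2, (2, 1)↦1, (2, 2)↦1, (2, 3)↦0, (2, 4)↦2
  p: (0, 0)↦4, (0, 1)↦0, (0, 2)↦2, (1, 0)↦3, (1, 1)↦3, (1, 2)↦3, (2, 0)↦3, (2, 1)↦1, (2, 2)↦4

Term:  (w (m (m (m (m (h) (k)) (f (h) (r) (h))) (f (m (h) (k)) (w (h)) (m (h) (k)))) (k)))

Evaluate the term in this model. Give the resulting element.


  h = 0
  k = 0
  (m (h) (k)) = m(0, 0) = 0
  h = 0
  r = 4
  h = 0
  (f (h) (r) (h)) = f(0, 4, 0) = 4
  (m (m (h) (k)) (f (h) (r) (h))) = m(0, 4) = 0
  h = 0
  k = 0
  (m (h) (k)) = m(0, 0) = 0
  h = 0
  (w (h)) = w(0,) = 2
  h = 0
  k = 0
  (m (h) (k)) = m(0, 0) = 0
  (f (m (h) (k)) (w (h)) (m (h) (k))) = f(0, 2, 0) = 1
  (m (m (m (h) (k)) (f (h) (r) (h))) (f (m (h) (k)) (w (h)) (m (h) (k)))) = m(0, 1) = 2
  k = 0
  (m (m (m (m (h) (k)) (f (h) (r) (h))) (f (m (h) (k)) (w (h)) (m (h) (k)))) (k)) = m(2, 0) = 2
  (w (m (m (m (m (h) (k)) (f (h) (r) (h))) (f (m (h) (k)) (w (h)) (m (h) (k)))) (k))) = w(2,) = 1

value = 1


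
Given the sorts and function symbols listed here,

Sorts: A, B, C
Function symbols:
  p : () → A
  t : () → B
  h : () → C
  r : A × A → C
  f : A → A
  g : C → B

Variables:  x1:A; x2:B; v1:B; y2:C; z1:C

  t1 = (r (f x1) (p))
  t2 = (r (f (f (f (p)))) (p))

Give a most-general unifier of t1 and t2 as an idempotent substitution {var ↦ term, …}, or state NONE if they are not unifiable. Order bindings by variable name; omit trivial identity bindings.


{x1 ↦ (f (f (p)))}


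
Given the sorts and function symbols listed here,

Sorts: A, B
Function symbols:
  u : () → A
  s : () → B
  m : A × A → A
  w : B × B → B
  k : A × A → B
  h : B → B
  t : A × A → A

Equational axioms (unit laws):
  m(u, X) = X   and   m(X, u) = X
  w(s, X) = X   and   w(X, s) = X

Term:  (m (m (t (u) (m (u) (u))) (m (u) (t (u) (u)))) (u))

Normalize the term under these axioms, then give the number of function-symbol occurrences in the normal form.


1. (m (m (t (u) (m (u) (u))) (m (u) (t (u) (u)))) (u))  →  (m (t (u) (m (u) (u))) (m (u) (t (u) (u))))
2. (m (t (u) (m (u) (u))) (m (u) (t (u) (u))))  →  (m (t (u) (u)) (m (u) (t (u) (u))))
3. (m (t (u) (u)) (m (u) (t (u) (u))))  →  (m (t (u) (u)) (t (u) (u)))
normal form: (m (t (u) (u)) (t (u) (u)))

size = 7


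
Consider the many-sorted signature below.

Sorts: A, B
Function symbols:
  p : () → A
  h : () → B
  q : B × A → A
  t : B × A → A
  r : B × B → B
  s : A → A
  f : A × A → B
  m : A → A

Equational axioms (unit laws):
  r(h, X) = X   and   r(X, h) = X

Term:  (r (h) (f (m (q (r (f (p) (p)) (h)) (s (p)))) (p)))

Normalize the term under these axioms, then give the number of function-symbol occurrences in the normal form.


size = 9

1. (r (h) (f (m (q (r (f (p) (p)) (h)) (s (p)))) (p)))  →  (f (m (q (r (f (p) (p)) (h)) (s (p)))) (p))
2. (f (m (q (r (f (p) (p)) (h)) (s (p)))) (p))  →  (f (m (q (f (p) (p)) (s (p)))) (p))
normal form: (f (m (q (f (p) (p)) (s (p)))) (p))


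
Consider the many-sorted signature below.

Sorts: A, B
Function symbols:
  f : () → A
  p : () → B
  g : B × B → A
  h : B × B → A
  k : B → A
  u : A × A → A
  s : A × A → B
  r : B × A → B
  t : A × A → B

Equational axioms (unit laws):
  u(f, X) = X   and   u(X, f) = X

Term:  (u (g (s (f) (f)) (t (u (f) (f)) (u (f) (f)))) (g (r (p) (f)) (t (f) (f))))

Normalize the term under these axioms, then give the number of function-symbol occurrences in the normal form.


size = 15

1. (u (g (s (f) (f)) (t (u (f) (f)) (u (f) (f)))) (g (r (p) (f)) (t (f) (f))))  →  (u (g (s (f) (f)) (t (f) (u (f) (f)))) (g (r (p) (f)) (t (f) (f))))
2. (u (g (s (f) (f)) (t (f) (u (f) (f)))) (g (r (p) (f)) (t (f) (f))))  →  (u (g (s (f) (f)) (t (f) (f))) (g (r (p) (f)) (t (f) (f))))
normal form: (u (g (s (f) (f)) (t (f) (f))) (g (r (p) (f)) (t (f) (f))))


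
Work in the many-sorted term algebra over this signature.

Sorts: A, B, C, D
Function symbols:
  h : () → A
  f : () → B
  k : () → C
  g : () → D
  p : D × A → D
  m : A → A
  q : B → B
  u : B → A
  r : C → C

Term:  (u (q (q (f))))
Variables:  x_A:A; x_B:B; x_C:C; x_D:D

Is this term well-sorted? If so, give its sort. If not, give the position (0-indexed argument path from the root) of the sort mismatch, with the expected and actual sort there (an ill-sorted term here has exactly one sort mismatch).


well-sorted; sort = A

      (f) : B
    (q (f)) : B
  (q (q (f))) : B
(u (q (q (f)))) : A
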